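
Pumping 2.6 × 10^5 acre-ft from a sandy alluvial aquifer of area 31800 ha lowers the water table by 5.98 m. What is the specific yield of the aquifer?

Sy ≈ 0.17

A = 31800 ha = 3.18 × 10^8 m²
ΔV = 2.6 × 10^5 acre-ft = 3.207 × 10^8 m³
Sy = ΔV / (A × Δh) = 3.207 × 10^8 m³ / (3.18 × 10^8 m² × 5.98 m) = 0.1686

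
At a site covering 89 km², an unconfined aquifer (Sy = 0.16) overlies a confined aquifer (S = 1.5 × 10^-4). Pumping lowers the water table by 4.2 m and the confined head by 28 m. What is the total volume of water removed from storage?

A = 89 km² = 8.9 × 10^7 m²
Unconfined: ΔV_u = Sy × A × Δh_u = 0.16 × 8.9 × 10^7 × 4.2 = 5.981 × 10^7 m³
Confined: ΔV_c = S × A × Δh_c = 1.5 × 10^-4 × 8.9 × 10^7 × 28 = 3.738 × 10^5 m³
Total ΔV = 5.981 × 10^7 + 3.738 × 10^5 = 6.018 × 10^7 m³

ΔV ≈ 6.02 × 10^7 m³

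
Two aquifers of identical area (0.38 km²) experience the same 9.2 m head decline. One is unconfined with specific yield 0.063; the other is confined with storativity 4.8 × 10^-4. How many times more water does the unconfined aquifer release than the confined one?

A = 0.38 km² = 3.8 × 10^5 m²
Unconfined: ΔV_u = Sy × A × Δh = 0.063 × 3.8 × 10^5 × 9.2 = 2.202 × 10^5 m³
Confined: ΔV_c = S × A × Δh = 4.8 × 10^-4 × 3.8 × 10^5 × 9.2 = 1678 m³
Ratio = ΔV_u / ΔV_c = Sy / S = 0.063 / 4.8 × 10^-4 = 131.2

ΔV_u / ΔV_c ≈ 131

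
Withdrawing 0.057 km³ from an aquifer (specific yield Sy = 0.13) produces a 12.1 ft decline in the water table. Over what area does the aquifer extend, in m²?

A ≈ 1.19 × 10^8 m²

Δh = 12.1 ft = 3.688 m
ΔV = 0.057 km³ = 5.7 × 10^7 m³
A = ΔV / (Sy × Δh) = 5.7 × 10^7 / (0.13 × 3.688) = 1.189 × 10^8 m²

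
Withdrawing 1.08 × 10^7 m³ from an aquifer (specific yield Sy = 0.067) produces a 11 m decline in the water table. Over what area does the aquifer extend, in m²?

A = ΔV / (Sy × Δh) = 1.08 × 10^7 / (0.067 × 11) = 1.465 × 10^7 m²

A ≈ 1.47 × 10^7 m²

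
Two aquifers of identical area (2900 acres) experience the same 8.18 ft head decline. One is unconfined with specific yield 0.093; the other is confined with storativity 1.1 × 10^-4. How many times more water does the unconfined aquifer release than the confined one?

A = 2900 acres = 1.174 × 10^7 m²
Δh = 8.18 ft = 2.493 m
Unconfined: ΔV_u = Sy × A × Δh = 0.093 × 1.174 × 10^7 × 2.493 = 2.721 × 10^6 m³
Confined: ΔV_c = S × A × Δh = 1.1 × 10^-4 × 1.174 × 10^7 × 2.493 = 3219 m³
Ratio = ΔV_u / ΔV_c = Sy / S = 0.093 / 1.1 × 10^-4 = 845.5

ΔV_u / ΔV_c ≈ 845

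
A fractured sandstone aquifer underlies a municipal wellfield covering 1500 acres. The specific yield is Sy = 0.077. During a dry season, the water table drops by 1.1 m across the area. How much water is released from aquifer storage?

A = 1500 acres = 6.07 × 10^6 m²
ΔV = Sy × A × Δh = 0.077 × 6.07 × 10^6 m² × 1.1 m = 5.142 × 10^5 m³

ΔV ≈ 5.14 × 10^5 m³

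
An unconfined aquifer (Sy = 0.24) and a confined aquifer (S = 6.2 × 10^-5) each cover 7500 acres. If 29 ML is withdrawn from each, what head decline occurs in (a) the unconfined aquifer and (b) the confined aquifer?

Δh_u ≈ 0.00398 m; Δh_c ≈ 15.4 m

A = 7500 acres = 3.035 × 10^7 m²
ΔV = 29 ML = 29000 m³
Unconfined: Δh_u = ΔV/(Sy·A) = 29000/(0.24 × 3.035 × 10^7) = 0.003981 m
Confined: Δh_c = ΔV/(S·A) = 29000/(6.2 × 10^-5 × 3.035 × 10^7) = 15.41 m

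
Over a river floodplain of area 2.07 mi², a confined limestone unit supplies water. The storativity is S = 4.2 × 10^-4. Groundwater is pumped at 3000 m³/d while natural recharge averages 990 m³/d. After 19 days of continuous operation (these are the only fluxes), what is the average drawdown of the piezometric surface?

Δh ≈ 17 m

A = 2.07 mi² = 5.361 × 10^6 m²
Net abstraction = 3000 − 990 = 2010 m³/d
ΔV = Q × t = 2010 m³/d × 19 d = 38190 m³
Δh = ΔV / (S × A) = 38190 / (4.2 × 10^-4 × 5.361 × 10^6) = 16.96 m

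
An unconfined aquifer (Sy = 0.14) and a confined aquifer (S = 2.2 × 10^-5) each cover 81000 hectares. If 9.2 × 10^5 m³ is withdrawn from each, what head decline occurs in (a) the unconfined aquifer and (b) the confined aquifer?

A = 81000 hectares = 8.1 × 10^8 m²
Unconfined: Δh_u = ΔV/(Sy·A) = 9.2 × 10^5/(0.14 × 8.1 × 10^8) = 0.008113 m
Confined: Δh_c = ΔV/(S·A) = 9.2 × 10^5/(2.2 × 10^-5 × 8.1 × 10^8) = 51.63 m

Δh_u ≈ 0.00811 m; Δh_c ≈ 51.6 m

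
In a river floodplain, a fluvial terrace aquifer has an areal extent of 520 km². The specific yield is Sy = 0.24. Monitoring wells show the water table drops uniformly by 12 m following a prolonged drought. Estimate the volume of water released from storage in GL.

A = 520 km² = 5.2 × 10^8 m²
ΔV = Sy × A × Δh = 0.24 × 5.2 × 10^8 m² × 12 m = 1.498 × 10^9 m³
ΔV = 1.498 × 10^9 m³ = 1498 GL

ΔV ≈ 1500 GL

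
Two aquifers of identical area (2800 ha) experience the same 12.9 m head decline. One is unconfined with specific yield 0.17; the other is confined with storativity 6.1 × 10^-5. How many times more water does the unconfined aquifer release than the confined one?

ΔV_u / ΔV_c ≈ 2790

A = 2800 ha = 2.8 × 10^7 m²
Unconfined: ΔV_u = Sy × A × Δh = 0.17 × 2.8 × 10^7 × 12.9 = 6.14 × 10^7 m³
Confined: ΔV_c = S × A × Δh = 6.1 × 10^-5 × 2.8 × 10^7 × 12.9 = 22030 m³
Ratio = ΔV_u / ΔV_c = Sy / S = 0.17 / 6.1 × 10^-5 = 2787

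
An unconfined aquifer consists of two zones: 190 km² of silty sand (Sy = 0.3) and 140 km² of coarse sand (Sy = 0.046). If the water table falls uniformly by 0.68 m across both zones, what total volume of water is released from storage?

ΔV ≈ 4.31 × 10^7 m³

A₁ = 190 km² = 1.9 × 10^8 m²; A₂ = 140 km² = 1.4 × 10^8 m²
ΔV₁ = 0.3 × 1.9 × 10^8 × 0.68 = 3.876 × 10^7 m³
ΔV₂ = 0.046 × 1.4 × 10^8 × 0.68 = 4.379 × 10^6 m³
ΔV = ΔV₁ + ΔV₂ = 4.314 × 10^7 m³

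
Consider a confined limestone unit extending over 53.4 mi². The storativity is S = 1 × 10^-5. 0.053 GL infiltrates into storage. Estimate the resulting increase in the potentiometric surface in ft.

Δh ≈ 126 ft

A = 53.4 mi² = 1.383 × 10^8 m²
ΔV = 0.053 GL = 53000 m³
Δh = ΔV / (S × A) = 53000 m³ / (1 × 10^-5 × 1.383 × 10^8 m²) = 38.32 m
Δh = 38.32 m = 125.7 ft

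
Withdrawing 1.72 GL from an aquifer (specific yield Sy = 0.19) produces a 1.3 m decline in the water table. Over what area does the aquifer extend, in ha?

ΔV = 1.72 GL = 1.72 × 10^6 m³
A = ΔV / (Sy × Δh) = 1.72 × 10^6 / (0.19 × 1.3) = 6.964 × 10^6 m²
A = 6.964 × 10^6 m² = 696.4 ha

A ≈ 696 ha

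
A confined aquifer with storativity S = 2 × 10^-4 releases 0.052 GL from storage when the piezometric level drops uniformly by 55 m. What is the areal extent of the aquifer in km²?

A ≈ 4.73 km²

ΔV = 0.052 GL = 52000 m³
A = ΔV / (S × Δh) = 52000 / (2 × 10^-4 × 55) = 4.727 × 10^6 m²
A = 4.727 × 10^6 m² = 4.727 km²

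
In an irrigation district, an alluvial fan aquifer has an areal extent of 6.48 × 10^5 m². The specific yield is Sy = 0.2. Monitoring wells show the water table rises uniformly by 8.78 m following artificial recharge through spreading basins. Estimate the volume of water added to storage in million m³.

ΔV ≈ 1.14 million m³

ΔV = Sy × A × Δh = 0.2 × 6.48 × 10^5 m² × 8.78 m = 1.138 × 10^6 m³
ΔV = 1.138 × 10^6 m³ = 1.138 million m³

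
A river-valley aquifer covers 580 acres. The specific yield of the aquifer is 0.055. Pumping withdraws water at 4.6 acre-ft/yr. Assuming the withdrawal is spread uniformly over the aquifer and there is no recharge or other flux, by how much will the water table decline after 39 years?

A = 580 acres = 2.347 × 10^6 m²
Q = 4.6 acre-ft/yr = 15.55 m³/d
t = 39 years = 14240 d
ΔV = Q × t = 15.55 m³/d × 14240 d = 2.213 × 10^5 m³
Δh = ΔV / (Sy × A) = 2.213 × 10^5 / (0.055 × 2.347 × 10^6) = 1.714 m

Δh ≈ 1.71 m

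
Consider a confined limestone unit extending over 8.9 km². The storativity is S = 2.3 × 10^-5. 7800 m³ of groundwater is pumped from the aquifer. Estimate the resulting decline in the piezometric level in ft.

Δh ≈ 125 ft

A = 8.9 km² = 8.9 × 10^6 m²
Δh = ΔV / (S × A) = 7800 m³ / (2.3 × 10^-5 × 8.9 × 10^6 m²) = 38.1 m
Δh = 38.1 m = 125 ft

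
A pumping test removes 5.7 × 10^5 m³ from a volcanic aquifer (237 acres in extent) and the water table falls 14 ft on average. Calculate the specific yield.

A = 237 acres = 9.591 × 10^5 m²
Δh = 14 ft = 4.267 m
Sy = ΔV / (A × Δh) = 5.7 × 10^5 m³ / (9.591 × 10^5 m² × 4.267 m) = 0.1393

Sy ≈ 0.14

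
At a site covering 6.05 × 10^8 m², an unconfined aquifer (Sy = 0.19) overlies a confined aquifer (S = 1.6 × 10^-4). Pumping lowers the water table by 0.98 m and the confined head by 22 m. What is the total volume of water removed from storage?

Unconfined: ΔV_u = Sy × A × Δh_u = 0.19 × 6.05 × 10^8 × 0.98 = 1.127 × 10^8 m³
Confined: ΔV_c = S × A × Δh_c = 1.6 × 10^-4 × 6.05 × 10^8 × 22 = 2.13 × 10^6 m³
Total ΔV = 1.127 × 10^8 + 2.13 × 10^6 = 1.148 × 10^8 m³

ΔV ≈ 1.15 × 10^8 m³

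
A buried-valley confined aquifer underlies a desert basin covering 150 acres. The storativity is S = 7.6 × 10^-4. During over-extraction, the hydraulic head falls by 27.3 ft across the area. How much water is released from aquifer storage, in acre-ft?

A = 150 acres = 6.07 × 10^5 m²
Δh = 27.3 ft = 8.321 m
ΔV = S × A × Δh = 7.6 × 10^-4 × 6.07 × 10^5 m² × 8.321 m = 3839 m³
ΔV = 3839 m³ = 3.112 acre-ft

ΔV ≈ 3.11 acre-ft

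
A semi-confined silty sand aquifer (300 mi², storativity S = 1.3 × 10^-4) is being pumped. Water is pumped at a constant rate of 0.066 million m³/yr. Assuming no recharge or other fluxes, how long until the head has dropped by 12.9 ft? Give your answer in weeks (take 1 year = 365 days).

A = 300 mi² = 7.77 × 10^8 m²
Δh = 12.9 ft = 3.932 m
ΔV = S × A × Δh = 1.3 × 10^-4 × 7.77 × 10^8 × 3.932 = 3.972 × 10^5 m³
Q = 0.066 million m³/yr = 180.8 m³/d
t = ΔV / Q = 3.972 × 10^5 m³ / 180.8 m³/d = 2196 d
t = 2196 d ≈ 313.8 weeks

t ≈ 314 weeks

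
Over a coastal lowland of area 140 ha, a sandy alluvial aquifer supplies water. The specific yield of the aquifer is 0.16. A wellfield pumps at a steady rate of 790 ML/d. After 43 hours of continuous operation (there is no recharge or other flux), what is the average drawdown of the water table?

Δh ≈ 6.32 m

A = 140 ha = 1.4 × 10^6 m²
Q = 790 ML/d = 7.9 × 10^5 m³/d
t = 43 hours = 1.792 d
ΔV = Q × t = 7.9 × 10^5 m³/d × 1.792 d = 1.415 × 10^6 m³
Δh = ΔV / (Sy × A) = 1.415 × 10^6 / (0.16 × 1.4 × 10^6) = 6.319 m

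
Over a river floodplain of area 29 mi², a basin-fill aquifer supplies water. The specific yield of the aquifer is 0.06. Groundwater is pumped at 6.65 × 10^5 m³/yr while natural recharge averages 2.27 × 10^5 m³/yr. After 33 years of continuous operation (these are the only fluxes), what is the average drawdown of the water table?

A = 29 mi² = 7.511 × 10^7 m²
Net abstraction = 6.65 × 10^5 − 2.27 × 10^5 = 4.38 × 10^5 m³/yr
Q_net = 4.38 × 10^5 m³/yr = 1200 m³/d
t = 33 years = 12040 d
ΔV = Q × t = 1200 m³/d × 12040 d = 1.445 × 10^7 m³
Δh = ΔV / (Sy × A) = 1.445 × 10^7 / (0.06 × 7.511 × 10^7) = 3.207 m

Δh ≈ 3.21 m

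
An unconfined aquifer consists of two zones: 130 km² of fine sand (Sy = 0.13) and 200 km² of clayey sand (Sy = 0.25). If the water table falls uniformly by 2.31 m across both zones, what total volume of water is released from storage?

ΔV ≈ 1.55 × 10^8 m³

A₁ = 130 km² = 1.3 × 10^8 m²; A₂ = 200 km² = 2 × 10^8 m²
ΔV₁ = 0.13 × 1.3 × 10^8 × 2.31 = 3.904 × 10^7 m³
ΔV₂ = 0.25 × 2 × 10^8 × 2.31 = 1.155 × 10^8 m³
ΔV = ΔV₁ + ΔV₂ = 1.545 × 10^8 m³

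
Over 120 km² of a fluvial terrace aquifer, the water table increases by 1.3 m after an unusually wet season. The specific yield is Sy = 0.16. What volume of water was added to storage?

A = 120 km² = 1.2 × 10^8 m²
ΔV = Sy × A × Δh = 0.16 × 1.2 × 10^8 m² × 1.3 m = 2.496 × 10^7 m³

ΔV ≈ 2.5 × 10^7 m³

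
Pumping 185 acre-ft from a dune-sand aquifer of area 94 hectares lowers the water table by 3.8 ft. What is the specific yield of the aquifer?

A = 94 hectares = 9.4 × 10^5 m²
Δh = 3.8 ft = 1.158 m
ΔV = 185 acre-ft = 2.282 × 10^5 m³
Sy = ΔV / (A × Δh) = 2.282 × 10^5 m³ / (9.4 × 10^5 m² × 1.158 m) = 0.2096

Sy ≈ 0.21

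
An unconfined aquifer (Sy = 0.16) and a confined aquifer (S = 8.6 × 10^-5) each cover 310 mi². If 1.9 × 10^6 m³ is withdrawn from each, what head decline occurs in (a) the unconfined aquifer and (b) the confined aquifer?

A = 310 mi² = 8.029 × 10^8 m²
Unconfined: Δh_u = ΔV/(Sy·A) = 1.9 × 10^6/(0.16 × 8.029 × 10^8) = 0.01479 m
Confined: Δh_c = ΔV/(S·A) = 1.9 × 10^6/(8.6 × 10^-5 × 8.029 × 10^8) = 27.52 m

Δh_u ≈ 0.0148 m; Δh_c ≈ 27.5 m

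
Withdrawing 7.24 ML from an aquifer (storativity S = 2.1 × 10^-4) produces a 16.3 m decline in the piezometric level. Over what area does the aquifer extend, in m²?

ΔV = 7.24 ML = 7240 m³
A = ΔV / (S × Δh) = 7240 / (2.1 × 10^-4 × 16.3) = 2.115 × 10^6 m²

A ≈ 2.12 × 10^6 m²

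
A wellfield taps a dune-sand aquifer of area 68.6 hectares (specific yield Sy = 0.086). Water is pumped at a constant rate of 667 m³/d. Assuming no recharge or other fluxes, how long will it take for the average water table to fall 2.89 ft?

t ≈ 77.9 days

A = 68.6 hectares = 6.86 × 10^5 m²
Δh = 2.89 ft = 0.8809 m
ΔV = Sy × A × Δh = 0.086 × 6.86 × 10^5 × 0.8809 = 51970 m³
t = ΔV / Q = 51970 m³ / 667 m³/d = 77.91 d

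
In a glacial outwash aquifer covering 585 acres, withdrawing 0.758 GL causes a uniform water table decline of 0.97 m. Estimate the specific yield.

Sy ≈ 0.33

A = 585 acres = 2.367 × 10^6 m²
ΔV = 0.758 GL = 7.58 × 10^5 m³
Sy = ΔV / (A × Δh) = 7.58 × 10^5 m³ / (2.367 × 10^6 m² × 0.97 m) = 0.3301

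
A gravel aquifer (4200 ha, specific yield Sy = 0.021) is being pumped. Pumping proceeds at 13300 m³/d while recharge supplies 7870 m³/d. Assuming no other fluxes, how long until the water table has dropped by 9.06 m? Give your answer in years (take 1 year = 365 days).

t ≈ 4.03 years

A = 4200 ha = 4.2 × 10^7 m²
ΔV = Sy × A × Δh = 0.021 × 4.2 × 10^7 × 9.06 = 7.991 × 10^6 m³
Net withdrawal = 13300 − 7870 = 5430 m³/d
t = ΔV / Q = 7.991 × 10^6 m³ / 5430 m³/d = 1472 d
t = 1472 d ≈ 4.032 years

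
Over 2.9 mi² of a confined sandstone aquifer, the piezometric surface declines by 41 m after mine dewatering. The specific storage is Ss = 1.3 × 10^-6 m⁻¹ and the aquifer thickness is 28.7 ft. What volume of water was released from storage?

ΔV ≈ 3500 m³

b = 28.7 ft = 8.748 m
S = Ss × b = 1.3 × 10^-6 m⁻¹ × 8.748 m = 1.137 × 10^-5
A = 2.9 mi² = 7.511 × 10^6 m²
ΔV = S × A × Δh = 1.137 × 10^-5 × 7.511 × 10^6 m² × 41 m = 3502 m³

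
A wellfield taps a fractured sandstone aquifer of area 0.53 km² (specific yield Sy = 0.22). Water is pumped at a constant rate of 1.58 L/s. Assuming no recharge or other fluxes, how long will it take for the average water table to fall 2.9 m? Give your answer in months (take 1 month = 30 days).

t ≈ 82.6 months

A = 0.53 km² = 5.3 × 10^5 m²
ΔV = Sy × A × Δh = 0.22 × 5.3 × 10^5 × 2.9 = 3.381 × 10^5 m³
Q = 1.58 L/s = 136.5 m³/d
t = ΔV / Q = 3.381 × 10^5 m³ / 136.5 m³/d = 2477 d
t = 2477 d ≈ 82.57 months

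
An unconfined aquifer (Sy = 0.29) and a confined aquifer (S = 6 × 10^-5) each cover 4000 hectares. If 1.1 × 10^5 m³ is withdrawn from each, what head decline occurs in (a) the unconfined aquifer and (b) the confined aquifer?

A = 4000 hectares = 4 × 10^7 m²
Unconfined: Δh_u = ΔV/(Sy·A) = 1.1 × 10^5/(0.29 × 4 × 10^7) = 0.009483 m
Confined: Δh_c = ΔV/(S·A) = 1.1 × 10^5/(6 × 10^-5 × 4 × 10^7) = 45.83 m

Δh_u ≈ 0.00948 m; Δh_c ≈ 45.8 m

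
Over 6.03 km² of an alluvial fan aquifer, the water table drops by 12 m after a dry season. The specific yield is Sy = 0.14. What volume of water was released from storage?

ΔV ≈ 1.01 × 10^7 m³

A = 6.03 km² = 6.03 × 10^6 m²
ΔV = Sy × A × Δh = 0.14 × 6.03 × 10^6 m² × 12 m = 1.013 × 10^7 m³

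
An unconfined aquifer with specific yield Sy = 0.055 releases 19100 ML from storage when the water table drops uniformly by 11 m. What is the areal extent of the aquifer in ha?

A ≈ 3160 ha

ΔV = 19100 ML = 1.91 × 10^7 m³
A = ΔV / (Sy × Δh) = 1.91 × 10^7 / (0.055 × 11) = 3.157 × 10^7 m²
A = 3.157 × 10^7 m² = 3157 ha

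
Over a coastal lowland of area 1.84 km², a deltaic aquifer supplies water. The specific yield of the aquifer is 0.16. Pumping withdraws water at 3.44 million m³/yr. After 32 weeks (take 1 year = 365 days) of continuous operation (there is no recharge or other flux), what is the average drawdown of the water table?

Δh ≈ 7.17 m

A = 1.84 km² = 1.84 × 10^6 m²
Q = 3.44 million m³/yr = 9425 m³/d
t = 32 weeks = 224 d
ΔV = Q × t = 9425 m³/d × 224 d = 2.111 × 10^6 m³
Δh = ΔV / (Sy × A) = 2.111 × 10^6 / (0.16 × 1.84 × 10^6) = 7.171 m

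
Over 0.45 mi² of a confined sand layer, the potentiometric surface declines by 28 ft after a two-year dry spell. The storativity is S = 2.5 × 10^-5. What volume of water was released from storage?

ΔV ≈ 249 m³

A = 0.45 mi² = 1.165 × 10^6 m²
Δh = 28 ft = 8.534 m
ΔV = S × A × Δh = 2.5 × 10^-5 × 1.165 × 10^6 m² × 8.534 m = 248.7 m³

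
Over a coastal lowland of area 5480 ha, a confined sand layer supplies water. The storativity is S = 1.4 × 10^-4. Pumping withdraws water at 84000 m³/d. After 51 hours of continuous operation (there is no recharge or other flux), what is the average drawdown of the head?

Δh ≈ 23.3 m

A = 5480 ha = 5.48 × 10^7 m²
t = 51 hours = 2.125 d
ΔV = Q × t = 84000 m³/d × 2.125 d = 1.785 × 10^5 m³
Δh = ΔV / (S × A) = 1.785 × 10^5 / (1.4 × 10^-4 × 5.48 × 10^7) = 23.27 m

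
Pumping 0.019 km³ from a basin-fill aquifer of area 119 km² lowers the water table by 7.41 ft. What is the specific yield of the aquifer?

A = 119 km² = 1.19 × 10^8 m²
Δh = 7.41 ft = 2.259 m
ΔV = 0.019 km³ = 1.9 × 10^7 m³
Sy = ΔV / (A × Δh) = 1.9 × 10^7 m³ / (1.19 × 10^8 m² × 2.259 m) = 0.07069

Sy ≈ 0.071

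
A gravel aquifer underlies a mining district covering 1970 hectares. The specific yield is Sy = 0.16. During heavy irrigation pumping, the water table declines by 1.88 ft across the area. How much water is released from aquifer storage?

ΔV ≈ 1.81 × 10^6 m³

A = 1970 hectares = 1.97 × 10^7 m²
Δh = 1.88 ft = 0.573 m
ΔV = Sy × A × Δh = 0.16 × 1.97 × 10^7 m² × 0.573 m = 1.806 × 10^6 m³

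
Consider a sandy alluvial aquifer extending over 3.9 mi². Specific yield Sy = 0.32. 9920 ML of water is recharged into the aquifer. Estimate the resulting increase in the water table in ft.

Δh ≈ 10.1 ft

A = 3.9 mi² = 1.01 × 10^7 m²
ΔV = 9920 ML = 9.92 × 10^6 m³
Δh = ΔV / (Sy × A) = 9.92 × 10^6 m³ / (0.32 × 1.01 × 10^7 m²) = 3.069 m
Δh = 3.069 m = 10.07 ft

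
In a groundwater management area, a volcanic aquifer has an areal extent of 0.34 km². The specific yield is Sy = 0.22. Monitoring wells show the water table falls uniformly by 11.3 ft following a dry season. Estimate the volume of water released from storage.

ΔV ≈ 2.58 × 10^5 m³

A = 0.34 km² = 3.4 × 10^5 m²
Δh = 11.3 ft = 3.444 m
ΔV = Sy × A × Δh = 0.22 × 3.4 × 10^5 m² × 3.444 m = 2.576 × 10^5 m³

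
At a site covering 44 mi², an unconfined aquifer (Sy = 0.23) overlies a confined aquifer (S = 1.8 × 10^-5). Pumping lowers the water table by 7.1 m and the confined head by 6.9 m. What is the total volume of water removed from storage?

A = 44 mi² = 1.14 × 10^8 m²
Unconfined: ΔV_u = Sy × A × Δh_u = 0.23 × 1.14 × 10^8 × 7.1 = 1.861 × 10^8 m³
Confined: ΔV_c = S × A × Δh_c = 1.8 × 10^-5 × 1.14 × 10^8 × 6.9 = 14150 m³
Total ΔV = 1.861 × 10^8 + 14150 = 1.861 × 10^8 m³

ΔV ≈ 1.86 × 10^8 m³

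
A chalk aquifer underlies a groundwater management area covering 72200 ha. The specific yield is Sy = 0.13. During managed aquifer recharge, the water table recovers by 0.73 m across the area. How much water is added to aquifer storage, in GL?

ΔV ≈ 68.5 GL

A = 72200 ha = 7.22 × 10^8 m²
ΔV = Sy × A × Δh = 0.13 × 7.22 × 10^8 m² × 0.73 m = 6.852 × 10^7 m³
ΔV = 6.852 × 10^7 m³ = 68.52 GL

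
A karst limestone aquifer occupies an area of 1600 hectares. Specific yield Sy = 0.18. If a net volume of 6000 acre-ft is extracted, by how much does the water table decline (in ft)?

Δh ≈ 8.43 ft

A = 1600 hectares = 1.6 × 10^7 m²
ΔV = 6000 acre-ft = 7.401 × 10^6 m³
Δh = ΔV / (Sy × A) = 7.401 × 10^6 m³ / (0.18 × 1.6 × 10^7 m²) = 2.57 m
Δh = 2.57 m = 8.431 ft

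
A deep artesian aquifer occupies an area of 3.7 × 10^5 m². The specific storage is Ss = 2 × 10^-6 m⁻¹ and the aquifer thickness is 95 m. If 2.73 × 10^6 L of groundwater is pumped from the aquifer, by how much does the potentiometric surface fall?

Δh ≈ 38.8 m

S = Ss × b = 2 × 10^-6 m⁻¹ × 95 m = 1.9 × 10^-4
ΔV = 2.73 × 10^6 L = 2730 m³
Δh = ΔV / (S × A) = 2730 m³ / (1.9 × 10^-4 × 3.7 × 10^5 m²) = 38.83 m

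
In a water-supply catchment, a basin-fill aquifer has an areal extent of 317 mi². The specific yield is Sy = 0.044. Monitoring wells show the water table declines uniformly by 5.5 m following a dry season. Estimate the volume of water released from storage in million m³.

ΔV ≈ 199 million m³

A = 317 mi² = 8.21 × 10^8 m²
ΔV = Sy × A × Δh = 0.044 × 8.21 × 10^8 m² × 5.5 m = 1.987 × 10^8 m³
ΔV = 1.987 × 10^8 m³ = 198.7 million m³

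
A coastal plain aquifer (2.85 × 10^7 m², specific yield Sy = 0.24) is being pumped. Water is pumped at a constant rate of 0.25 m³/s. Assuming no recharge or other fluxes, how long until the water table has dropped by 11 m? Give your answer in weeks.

ΔV = Sy × A × Δh = 0.24 × 2.85 × 10^7 × 11 = 7.524 × 10^7 m³
Q = 0.25 m³/s = 21600 m³/d
t = ΔV / Q = 7.524 × 10^7 m³ / 21600 m³/d = 3483 d
t = 3483 d ≈ 497.6 weeks

t ≈ 498 weeks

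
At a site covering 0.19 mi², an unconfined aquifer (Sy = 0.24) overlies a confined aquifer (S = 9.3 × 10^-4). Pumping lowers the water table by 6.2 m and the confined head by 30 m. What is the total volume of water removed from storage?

A = 0.19 mi² = 4.921 × 10^5 m²
Unconfined: ΔV_u = Sy × A × Δh_u = 0.24 × 4.921 × 10^5 × 6.2 = 7.322 × 10^5 m³
Confined: ΔV_c = S × A × Δh_c = 9.3 × 10^-4 × 4.921 × 10^5 × 30 = 13730 m³
Total ΔV = 7.322 × 10^5 + 13730 = 7.46 × 10^5 m³

ΔV ≈ 7.46 × 10^5 m³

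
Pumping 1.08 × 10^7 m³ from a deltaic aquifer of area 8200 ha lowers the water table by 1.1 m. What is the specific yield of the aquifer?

A = 8200 ha = 8.2 × 10^7 m²
Sy = ΔV / (A × Δh) = 1.08 × 10^7 m³ / (8.2 × 10^7 m² × 1.1 m) = 0.1197

Sy ≈ 0.12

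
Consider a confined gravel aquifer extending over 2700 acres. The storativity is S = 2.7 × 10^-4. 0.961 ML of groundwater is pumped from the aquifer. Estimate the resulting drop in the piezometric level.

A = 2700 acres = 1.093 × 10^7 m²
ΔV = 0.961 ML = 961 m³
Δh = ΔV / (S × A) = 961 m³ / (2.7 × 10^-4 × 1.093 × 10^7 m²) = 0.3257 m

Δh ≈ 0.326 m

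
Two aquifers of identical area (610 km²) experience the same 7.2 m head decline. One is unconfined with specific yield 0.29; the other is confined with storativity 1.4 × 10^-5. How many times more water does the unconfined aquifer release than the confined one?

A = 610 km² = 6.1 × 10^8 m²
Unconfined: ΔV_u = Sy × A × Δh = 0.29 × 6.1 × 10^8 × 7.2 = 1.274 × 10^9 m³
Confined: ΔV_c = S × A × Δh = 1.4 × 10^-5 × 6.1 × 10^8 × 7.2 = 61490 m³
Ratio = ΔV_u / ΔV_c = Sy / S = 0.29 / 1.4 × 10^-5 = 20710

ΔV_u / ΔV_c ≈ 20700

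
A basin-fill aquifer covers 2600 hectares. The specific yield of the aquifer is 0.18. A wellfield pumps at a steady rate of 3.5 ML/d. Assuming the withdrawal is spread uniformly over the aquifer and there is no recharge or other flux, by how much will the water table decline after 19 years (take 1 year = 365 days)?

Δh ≈ 5.19 m

A = 2600 hectares = 2.6 × 10^7 m²
Q = 3.5 ML/d = 3500 m³/d
t = 19 years = 6935 d
ΔV = Q × t = 3500 m³/d × 6935 d = 2.427 × 10^7 m³
Δh = ΔV / (Sy × A) = 2.427 × 10^7 / (0.18 × 2.6 × 10^7) = 5.186 m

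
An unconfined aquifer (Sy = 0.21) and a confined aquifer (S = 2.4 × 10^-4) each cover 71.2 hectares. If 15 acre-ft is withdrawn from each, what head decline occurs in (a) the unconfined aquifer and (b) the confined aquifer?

A = 71.2 hectares = 7.12 × 10^5 m²
ΔV = 15 acre-ft = 18500 m³
Unconfined: Δh_u = ΔV/(Sy·A) = 18500/(0.21 × 7.12 × 10^5) = 0.1237 m
Confined: Δh_c = ΔV/(S·A) = 18500/(2.4 × 10^-4 × 7.12 × 10^5) = 108.3 m

Δh_u ≈ 0.124 m; Δh_c ≈ 108 m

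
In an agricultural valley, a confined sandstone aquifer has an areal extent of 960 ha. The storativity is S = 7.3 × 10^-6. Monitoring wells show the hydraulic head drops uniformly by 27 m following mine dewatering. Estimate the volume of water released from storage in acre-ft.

A = 960 ha = 9.6 × 10^6 m²
ΔV = S × A × Δh = 7.3 × 10^-6 × 9.6 × 10^6 m² × 27 m = 1892 m³
ΔV = 1892 m³ = 1.534 acre-ft

ΔV ≈ 1.53 acre-ft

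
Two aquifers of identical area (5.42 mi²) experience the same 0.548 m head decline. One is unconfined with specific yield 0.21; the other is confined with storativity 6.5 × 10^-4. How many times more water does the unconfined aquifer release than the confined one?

A = 5.42 mi² = 1.404 × 10^7 m²
Unconfined: ΔV_u = Sy × A × Δh = 0.21 × 1.404 × 10^7 × 0.548 = 1.615 × 10^6 m³
Confined: ΔV_c = S × A × Δh = 6.5 × 10^-4 × 1.404 × 10^7 × 0.548 = 5000 m³
Ratio = ΔV_u / ΔV_c = Sy / S = 0.21 / 6.5 × 10^-4 = 323.1

ΔV_u / ΔV_c ≈ 323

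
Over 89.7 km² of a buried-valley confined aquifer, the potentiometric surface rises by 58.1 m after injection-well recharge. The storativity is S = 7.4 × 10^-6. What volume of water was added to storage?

ΔV ≈ 38600 m³

A = 89.7 km² = 8.97 × 10^7 m²
ΔV = S × A × Δh = 7.4 × 10^-6 × 8.97 × 10^7 m² × 58.1 m = 38570 m³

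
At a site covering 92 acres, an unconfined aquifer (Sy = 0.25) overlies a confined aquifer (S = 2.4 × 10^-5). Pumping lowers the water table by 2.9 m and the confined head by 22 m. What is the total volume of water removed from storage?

ΔV ≈ 2.7 × 10^5 m³

A = 92 acres = 3.723 × 10^5 m²
Unconfined: ΔV_u = Sy × A × Δh_u = 0.25 × 3.723 × 10^5 × 2.9 = 2.699 × 10^5 m³
Confined: ΔV_c = S × A × Δh_c = 2.4 × 10^-5 × 3.723 × 10^5 × 22 = 196.6 m³
Total ΔV = 2.699 × 10^5 + 196.6 = 2.701 × 10^5 m³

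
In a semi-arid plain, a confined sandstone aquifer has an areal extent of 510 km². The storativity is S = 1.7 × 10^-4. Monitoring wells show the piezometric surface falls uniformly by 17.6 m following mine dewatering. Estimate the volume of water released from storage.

ΔV ≈ 1.53 × 10^6 m³

A = 510 km² = 5.1 × 10^8 m²
ΔV = S × A × Δh = 1.7 × 10^-4 × 5.1 × 10^8 m² × 17.6 m = 1.526 × 10^6 m³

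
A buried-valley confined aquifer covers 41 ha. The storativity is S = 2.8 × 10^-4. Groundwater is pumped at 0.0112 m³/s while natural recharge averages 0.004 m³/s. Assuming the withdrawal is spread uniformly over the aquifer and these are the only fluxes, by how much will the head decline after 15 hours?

Δh ≈ 3.39 m

A = 41 ha = 4.1 × 10^5 m²
Net abstraction = 0.0112 − 0.004 = 0.0072 m³/s
Q_net = 0.0072 m³/s = 622.1 m³/d
t = 15 hours = 0.625 d
ΔV = Q × t = 622.1 m³/d × 0.625 d = 388.8 m³
Δh = ΔV / (S × A) = 388.8 / (2.8 × 10^-4 × 4.1 × 10^5) = 3.387 m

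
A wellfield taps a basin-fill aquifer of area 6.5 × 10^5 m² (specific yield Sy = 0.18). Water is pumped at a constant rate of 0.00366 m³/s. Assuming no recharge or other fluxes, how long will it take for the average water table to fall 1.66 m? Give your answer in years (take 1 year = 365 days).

t ≈ 1.68 years

ΔV = Sy × A × Δh = 0.18 × 6.5 × 10^5 × 1.66 = 1.942 × 10^5 m³
Q = 0.00366 m³/s = 316.2 m³/d
t = ΔV / Q = 1.942 × 10^5 m³ / 316.2 m³/d = 614.2 d
t = 614.2 d ≈ 1.683 years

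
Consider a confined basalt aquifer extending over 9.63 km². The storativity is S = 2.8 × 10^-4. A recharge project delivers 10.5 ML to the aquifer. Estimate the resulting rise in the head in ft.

Δh ≈ 12.8 ft

A = 9.63 km² = 9.63 × 10^6 m²
ΔV = 10.5 ML = 10500 m³
Δh = ΔV / (S × A) = 10500 m³ / (2.8 × 10^-4 × 9.63 × 10^6 m²) = 3.894 m
Δh = 3.894 m = 12.78 ft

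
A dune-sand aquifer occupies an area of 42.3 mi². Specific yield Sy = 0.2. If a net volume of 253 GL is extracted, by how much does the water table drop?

Δh ≈ 11.5 m

A = 42.3 mi² = 1.096 × 10^8 m²
ΔV = 253 GL = 2.53 × 10^8 m³
Δh = ΔV / (Sy × A) = 2.53 × 10^8 m³ / (0.2 × 1.096 × 10^8 m²) = 11.55 m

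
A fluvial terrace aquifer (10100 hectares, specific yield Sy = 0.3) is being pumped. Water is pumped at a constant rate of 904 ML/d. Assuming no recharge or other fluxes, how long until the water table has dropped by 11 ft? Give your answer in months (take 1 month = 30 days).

t ≈ 3.75 months

A = 10100 hectares = 1.01 × 10^8 m²
Δh = 11 ft = 3.353 m
ΔV = Sy × A × Δh = 0.3 × 1.01 × 10^8 × 3.353 = 1.016 × 10^8 m³
Q = 904 ML/d = 9.04 × 10^5 m³/d
t = ΔV / Q = 1.016 × 10^8 m³ / 9.04 × 10^5 m³/d = 112.4 d
t = 112.4 d ≈ 3.746 months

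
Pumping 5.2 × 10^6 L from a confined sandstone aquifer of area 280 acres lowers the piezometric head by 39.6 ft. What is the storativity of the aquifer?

A = 280 acres = 1.133 × 10^6 m²
Δh = 39.6 ft = 12.07 m
ΔV = 5.2 × 10^6 L = 5200 m³
S = ΔV / (A × Δh) = 5200 m³ / (1.133 × 10^6 m² × 12.07 m) = 3.802 × 10^-4

S ≈ 3.8 × 10^-4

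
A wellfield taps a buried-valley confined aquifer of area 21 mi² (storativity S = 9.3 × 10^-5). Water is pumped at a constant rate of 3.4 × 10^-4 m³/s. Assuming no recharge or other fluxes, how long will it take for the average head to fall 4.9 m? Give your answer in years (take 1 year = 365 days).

A = 21 mi² = 5.439 × 10^7 m²
ΔV = S × A × Δh = 9.3 × 10^-5 × 5.439 × 10^7 × 4.9 = 24790 m³
Q = 3.4 × 10^-4 m³/s = 29.38 m³/d
t = ΔV / Q = 24790 m³ / 29.38 m³/d = 843.7 d
t = 843.7 d ≈ 2.312 years

t ≈ 2.31 years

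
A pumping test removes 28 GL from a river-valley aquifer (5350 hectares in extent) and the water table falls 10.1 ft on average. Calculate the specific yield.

A = 5350 hectares = 5.35 × 10^7 m²
Δh = 10.1 ft = 3.078 m
ΔV = 28 GL = 2.8 × 10^7 m³
Sy = ΔV / (A × Δh) = 2.8 × 10^7 m³ / (5.35 × 10^7 m² × 3.078 m) = 0.17

Sy ≈ 0.17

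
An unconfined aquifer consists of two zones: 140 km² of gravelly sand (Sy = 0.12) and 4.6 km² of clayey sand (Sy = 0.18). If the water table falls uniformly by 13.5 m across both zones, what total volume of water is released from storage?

ΔV ≈ 2.38 × 10^8 m³

A₁ = 140 km² = 1.4 × 10^8 m²; A₂ = 4.6 km² = 4.6 × 10^6 m²
ΔV₁ = 0.12 × 1.4 × 10^8 × 13.5 = 2.268 × 10^8 m³
ΔV₂ = 0.18 × 4.6 × 10^6 × 13.5 = 1.118 × 10^7 m³
ΔV = ΔV₁ + ΔV₂ = 2.38 × 10^8 m³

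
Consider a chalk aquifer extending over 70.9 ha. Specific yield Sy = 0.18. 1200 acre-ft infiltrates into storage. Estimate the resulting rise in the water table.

Δh ≈ 11.6 m

A = 70.9 ha = 7.09 × 10^5 m²
ΔV = 1200 acre-ft = 1.48 × 10^6 m³
Δh = ΔV / (Sy × A) = 1.48 × 10^6 m³ / (0.18 × 7.09 × 10^5 m²) = 11.6 m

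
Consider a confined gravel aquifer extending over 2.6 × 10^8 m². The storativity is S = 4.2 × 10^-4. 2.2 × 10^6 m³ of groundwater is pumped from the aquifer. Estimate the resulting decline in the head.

Δh ≈ 20.1 m

Δh = ΔV / (S × A) = 2.2 × 10^6 m³ / (4.2 × 10^-4 × 2.6 × 10^8 m²) = 20.15 m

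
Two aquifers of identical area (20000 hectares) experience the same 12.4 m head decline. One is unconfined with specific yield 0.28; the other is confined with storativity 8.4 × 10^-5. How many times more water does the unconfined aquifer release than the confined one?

A = 20000 hectares = 2 × 10^8 m²
Unconfined: ΔV_u = Sy × A × Δh = 0.28 × 2 × 10^8 × 12.4 = 6.944 × 10^8 m³
Confined: ΔV_c = S × A × Δh = 8.4 × 10^-5 × 2 × 10^8 × 12.4 = 2.083 × 10^5 m³
Ratio = ΔV_u / ΔV_c = Sy / S = 0.28 / 8.4 × 10^-5 = 3333

ΔV_u / ΔV_c ≈ 3330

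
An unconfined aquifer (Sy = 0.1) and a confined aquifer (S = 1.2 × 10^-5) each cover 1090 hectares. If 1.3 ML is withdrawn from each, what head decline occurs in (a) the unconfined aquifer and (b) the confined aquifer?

Δh_u ≈ 0.00119 m; Δh_c ≈ 9.94 m

A = 1090 hectares = 1.09 × 10^7 m²
ΔV = 1.3 ML = 1300 m³
Unconfined: Δh_u = ΔV/(Sy·A) = 1300/(0.1 × 1.09 × 10^7) = 0.001193 m
Confined: Δh_c = ΔV/(S·A) = 1300/(1.2 × 10^-5 × 1.09 × 10^7) = 9.939 m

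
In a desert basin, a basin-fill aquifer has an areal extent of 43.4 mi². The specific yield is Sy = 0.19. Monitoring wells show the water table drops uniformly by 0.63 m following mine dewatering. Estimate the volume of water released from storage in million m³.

A = 43.4 mi² = 1.124 × 10^8 m²
ΔV = Sy × A × Δh = 0.19 × 1.124 × 10^8 m² × 0.63 m = 1.345 × 10^7 m³
ΔV = 1.345 × 10^7 m³ = 13.45 million m³

ΔV ≈ 13.5 million m³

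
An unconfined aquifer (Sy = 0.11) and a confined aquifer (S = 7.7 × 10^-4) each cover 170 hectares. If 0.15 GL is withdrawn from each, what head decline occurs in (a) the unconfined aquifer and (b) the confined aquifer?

A = 170 hectares = 1.7 × 10^6 m²
ΔV = 0.15 GL = 1.5 × 10^5 m³
Unconfined: Δh_u = ΔV/(Sy·A) = 1.5 × 10^5/(0.11 × 1.7 × 10^6) = 0.8021 m
Confined: Δh_c = ΔV/(S·A) = 1.5 × 10^5/(7.7 × 10^-4 × 1.7 × 10^6) = 114.6 m

Δh_u ≈ 0.802 m; Δh_c ≈ 115 m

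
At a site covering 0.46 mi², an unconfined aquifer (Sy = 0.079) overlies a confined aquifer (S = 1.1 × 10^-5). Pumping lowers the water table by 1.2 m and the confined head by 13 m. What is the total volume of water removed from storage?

ΔV ≈ 1.13 × 10^5 m³

A = 0.46 mi² = 1.191 × 10^6 m²
Unconfined: ΔV_u = Sy × A × Δh_u = 0.079 × 1.191 × 10^6 × 1.2 = 1.129 × 10^5 m³
Confined: ΔV_c = S × A × Δh_c = 1.1 × 10^-5 × 1.191 × 10^6 × 13 = 170.4 m³
Total ΔV = 1.129 × 10^5 + 170.4 = 1.131 × 10^5 m³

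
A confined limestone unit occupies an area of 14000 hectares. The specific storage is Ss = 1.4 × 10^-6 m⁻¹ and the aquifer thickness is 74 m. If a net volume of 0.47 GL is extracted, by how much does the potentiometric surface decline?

S = Ss × b = 1.4 × 10^-6 m⁻¹ × 74 m = 1.036 × 10^-4
A = 14000 hectares = 1.4 × 10^8 m²
ΔV = 0.47 GL = 4.7 × 10^5 m³
Δh = ΔV / (S × A) = 4.7 × 10^5 m³ / (1.036 × 10^-4 × 1.4 × 10^8 m²) = 32.4 m

Δh ≈ 32.4 m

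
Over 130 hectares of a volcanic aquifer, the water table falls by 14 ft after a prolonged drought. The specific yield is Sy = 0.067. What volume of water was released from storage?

A = 130 hectares = 1.3 × 10^6 m²
Δh = 14 ft = 4.267 m
ΔV = Sy × A × Δh = 0.067 × 1.3 × 10^6 m² × 4.267 m = 3.717 × 10^5 m³

ΔV ≈ 3.72 × 10^5 m³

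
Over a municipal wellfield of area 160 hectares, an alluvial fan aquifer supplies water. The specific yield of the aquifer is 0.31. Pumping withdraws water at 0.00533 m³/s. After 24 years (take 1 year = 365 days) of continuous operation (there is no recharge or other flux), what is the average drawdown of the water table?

Δh ≈ 8.13 m

A = 160 hectares = 1.6 × 10^6 m²
Q = 0.00533 m³/s = 460.5 m³/d
t = 24 years = 8760 d
ΔV = Q × t = 460.5 m³/d × 8760 d = 4.034 × 10^6 m³
Δh = ΔV / (Sy × A) = 4.034 × 10^6 / (0.31 × 1.6 × 10^6) = 8.133 m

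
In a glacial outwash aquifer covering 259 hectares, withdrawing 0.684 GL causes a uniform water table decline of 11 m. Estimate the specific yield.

Sy ≈ 0.024

A = 259 hectares = 2.59 × 10^6 m²
ΔV = 0.684 GL = 6.84 × 10^5 m³
Sy = ΔV / (A × Δh) = 6.84 × 10^5 m³ / (2.59 × 10^6 m² × 11 m) = 0.02401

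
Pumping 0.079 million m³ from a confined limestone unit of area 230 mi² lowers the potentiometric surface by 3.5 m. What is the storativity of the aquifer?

S ≈ 3.8 × 10^-5

A = 230 mi² = 5.957 × 10^8 m²
ΔV = 0.079 million m³ = 79000 m³
S = ΔV / (A × Δh) = 79000 m³ / (5.957 × 10^8 m² × 3.5 m) = 3.789 × 10^-5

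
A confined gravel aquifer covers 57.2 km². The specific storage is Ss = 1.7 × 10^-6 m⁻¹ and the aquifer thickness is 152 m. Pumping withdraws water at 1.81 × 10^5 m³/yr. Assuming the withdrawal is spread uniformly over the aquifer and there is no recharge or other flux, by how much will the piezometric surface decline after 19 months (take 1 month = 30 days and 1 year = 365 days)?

Δh ≈ 19.1 m

S = Ss × b = 1.7 × 10^-6 m⁻¹ × 152 m = 2.584 × 10^-4
A = 57.2 km² = 5.72 × 10^7 m²
Q = 1.81 × 10^5 m³/yr = 495.9 m³/d
t = 19 months = 570 d
ΔV = Q × t = 495.9 m³/d × 570 d = 2.827 × 10^5 m³
Δh = ΔV / (S × A) = 2.827 × 10^5 / (2.584 × 10^-4 × 5.72 × 10^7) = 19.12 m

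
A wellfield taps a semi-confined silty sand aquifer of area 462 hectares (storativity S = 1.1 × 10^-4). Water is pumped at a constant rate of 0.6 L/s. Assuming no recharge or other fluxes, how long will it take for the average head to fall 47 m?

t ≈ 461 days

A = 462 hectares = 4.62 × 10^6 m²
ΔV = S × A × Δh = 1.1 × 10^-4 × 4.62 × 10^6 × 47 = 23890 m³
Q = 0.6 L/s = 51.84 m³/d
t = ΔV / Q = 23890 m³ / 51.84 m³/d = 460.8 d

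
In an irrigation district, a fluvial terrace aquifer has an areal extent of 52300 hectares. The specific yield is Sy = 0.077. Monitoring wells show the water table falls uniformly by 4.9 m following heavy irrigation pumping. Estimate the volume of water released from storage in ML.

ΔV ≈ 1.97 × 10^5 ML

A = 52300 hectares = 5.23 × 10^8 m²
ΔV = Sy × A × Δh = 0.077 × 5.23 × 10^8 m² × 4.9 m = 1.973 × 10^8 m³
ΔV = 1.973 × 10^8 m³ = 1.973 × 10^5 ML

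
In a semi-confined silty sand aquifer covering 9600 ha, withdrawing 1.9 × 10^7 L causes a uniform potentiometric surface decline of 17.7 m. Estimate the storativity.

A = 9600 ha = 9.6 × 10^7 m²
ΔV = 1.9 × 10^7 L = 19000 m³
S = ΔV / (A × Δh) = 19000 m³ / (9.6 × 10^7 m² × 17.7 m) = 1.118 × 10^-5

S ≈ 1.1 × 10^-5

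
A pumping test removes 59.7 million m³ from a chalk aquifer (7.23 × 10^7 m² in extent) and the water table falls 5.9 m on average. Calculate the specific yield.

ΔV = 59.7 million m³ = 5.97 × 10^7 m³
Sy = ΔV / (A × Δh) = 5.97 × 10^7 m³ / (7.23 × 10^7 m² × 5.9 m) = 0.14

Sy ≈ 0.14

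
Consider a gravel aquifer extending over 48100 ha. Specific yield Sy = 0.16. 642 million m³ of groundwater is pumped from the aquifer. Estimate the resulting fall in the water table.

Δh ≈ 8.34 m

A = 48100 ha = 4.81 × 10^8 m²
ΔV = 642 million m³ = 6.42 × 10^8 m³
Δh = ΔV / (Sy × A) = 6.42 × 10^8 m³ / (0.16 × 4.81 × 10^8 m²) = 8.342 m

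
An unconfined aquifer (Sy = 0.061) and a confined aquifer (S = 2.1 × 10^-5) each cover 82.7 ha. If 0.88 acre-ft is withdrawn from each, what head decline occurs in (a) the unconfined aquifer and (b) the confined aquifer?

A = 82.7 ha = 8.27 × 10^5 m²
ΔV = 0.88 acre-ft = 1085 m³
Unconfined: Δh_u = ΔV/(Sy·A) = 1085/(0.061 × 8.27 × 10^5) = 0.02152 m
Confined: Δh_c = ΔV/(S·A) = 1085/(2.1 × 10^-5 × 8.27 × 10^5) = 62.5 m

Δh_u ≈ 0.0215 m; Δh_c ≈ 62.5 m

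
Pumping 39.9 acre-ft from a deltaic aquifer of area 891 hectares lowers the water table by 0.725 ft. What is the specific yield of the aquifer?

Sy ≈ 0.025

A = 891 hectares = 8.91 × 10^6 m²
Δh = 0.725 ft = 0.221 m
ΔV = 39.9 acre-ft = 49220 m³
Sy = ΔV / (A × Δh) = 49220 m³ / (8.91 × 10^6 m² × 0.221 m) = 0.025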